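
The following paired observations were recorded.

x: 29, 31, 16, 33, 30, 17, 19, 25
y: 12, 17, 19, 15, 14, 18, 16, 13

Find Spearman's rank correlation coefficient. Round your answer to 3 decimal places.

Rank x: 5, 7, 1, 8, 6, 2, 3, 4
Rank y: 1, 6, 8, 4, 3, 7, 5, 2
d = rank(x) − rank(y): 4, 1, -7, 4, 3, -5, -2, 2; Σd² = 124
ρ = 1 − 6Σd² / [n(n²−1)] = 1 − 6×124 / (8×63) = 1 − 744/504 ≈ -0.476

-0.476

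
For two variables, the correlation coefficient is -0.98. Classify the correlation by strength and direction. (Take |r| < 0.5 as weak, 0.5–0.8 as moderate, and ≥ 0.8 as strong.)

r = -0.98 < 0 so the relationship is negative.
|r| = 0.98, which falls in the strong range.

strong negative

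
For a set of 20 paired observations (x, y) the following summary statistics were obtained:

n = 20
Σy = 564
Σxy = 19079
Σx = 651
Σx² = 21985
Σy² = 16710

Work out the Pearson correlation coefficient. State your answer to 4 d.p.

r = (nΣxy − ΣxΣy) / √[(nΣx² − (Σx)²)(nΣy² − (Σy)²)]
Numerator: 20×19079 − 651×564 = 14416
Denominator: √[(439700 − 423801)(334200 − 318096)] = √[15899 × 16104] = 16001.1717
r = 14416 / 16001.1717 ≈ 0.9009

0.9009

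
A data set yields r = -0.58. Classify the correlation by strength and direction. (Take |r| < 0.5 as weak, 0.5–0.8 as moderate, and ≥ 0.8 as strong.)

r = -0.58 < 0 so the relationship is negative.
|r| = 0.58, which falls in the moderate range.

moderate negative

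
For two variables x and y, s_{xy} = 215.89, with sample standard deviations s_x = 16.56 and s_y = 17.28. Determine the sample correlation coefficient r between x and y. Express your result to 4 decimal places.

r = Cov(x,y) / (s_x · s_y) = 215.89 / (16.56 × 17.28)
  = 215.89 / 286.1568 ≈ 0.7544

0.7544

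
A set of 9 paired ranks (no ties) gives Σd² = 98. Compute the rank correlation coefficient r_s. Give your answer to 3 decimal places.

ρ = 1 − 6Σd² / [n(n²−1)] = 1 − 6×98 / (9×80)
  = 1 − 588/720 = 1 − 0.8167 ≈ 0.183

0.183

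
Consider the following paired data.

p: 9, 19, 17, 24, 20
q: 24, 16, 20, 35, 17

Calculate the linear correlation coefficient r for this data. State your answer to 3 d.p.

n = 5, Σp = 89, Σq = 112, Σp² = 1707, Σq² = 2746, Σpq = 2040
nΣpq − ΣpΣq = 10200 − 9968 = 232
nΣp² − (Σp)² = 8535 − 7921 = 614; nΣq² − (Σq)² = 13730 − 12544 = 1186
r = 232 / √(614 × 1186) = 232 / 853.3487 ≈ 0.272

0.272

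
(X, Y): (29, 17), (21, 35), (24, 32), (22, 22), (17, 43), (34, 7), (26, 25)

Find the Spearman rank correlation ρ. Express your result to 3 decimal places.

Rank X: 6, 2, 4, 3, 1, 7, 5
Rank Y: 2, 6, 5, 3, 7, 1, 4
d = rank(X) − rank(Y): 4, -4, -1, 0, -6, 6, 1; Σd² = 106
ρ = 1 − 6Σd² / [n(n²−1)] = 1 − 6×106 / (7×48) = 1 − 636/336 ≈ -0.893

-0.893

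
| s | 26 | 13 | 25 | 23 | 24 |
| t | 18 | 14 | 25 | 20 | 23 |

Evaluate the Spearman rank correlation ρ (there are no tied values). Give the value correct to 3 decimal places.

0.400

Rank s: 5, 1, 4, 2, 3
Rank t: 2, 1, 5, 3, 4
d = rank(s) − rank(t): 3, 0, -1, -1, -1; Σd² = 12
ρ = 1 − 6Σd² / [n(n²−1)] = 1 − 6×12 / (5×24) = 1 − 72/120 ≈ 0.400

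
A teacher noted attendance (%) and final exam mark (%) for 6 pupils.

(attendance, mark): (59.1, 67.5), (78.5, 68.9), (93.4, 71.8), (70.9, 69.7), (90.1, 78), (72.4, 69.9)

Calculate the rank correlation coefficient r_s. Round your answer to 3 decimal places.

Rank attendance: 1, 4, 6, 2, 5, 3
Rank mark: 1, 2, 5, 3, 6, 4
d = rank(attendance) − rank(mark): 0, 2, 1, -1, -1, -1; Σd² = 8
ρ = 1 − 6Σd² / [n(n²−1)] = 1 − 6×8 / (6×35) = 1 − 48/210 ≈ 0.771

0.771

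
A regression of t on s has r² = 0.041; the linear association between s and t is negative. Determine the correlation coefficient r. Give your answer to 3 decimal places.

|r| = √0.041 = 0.202
The association is negative, so r = −0.202.

-0.202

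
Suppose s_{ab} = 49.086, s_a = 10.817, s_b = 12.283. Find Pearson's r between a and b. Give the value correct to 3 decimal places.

0.369

r = Cov(a,b) / (s_a · s_b) = 49.086 / (10.817 × 12.283)
  = 49.086 / 132.8652 ≈ 0.369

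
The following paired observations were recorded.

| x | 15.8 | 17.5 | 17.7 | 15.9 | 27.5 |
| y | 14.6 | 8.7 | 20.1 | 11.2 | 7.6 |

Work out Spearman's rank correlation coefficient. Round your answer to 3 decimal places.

Rank x: 1, 3, 4, 2, 5
Rank y: 4, 2, 5, 3, 1
d = rank(x) − rank(y): -3, 1, -1, -1, 4; Σd² = 28
ρ = 1 − 6Σd² / [n(n²−1)] = 1 − 6×28 / (5×24) = 1 − 168/120 ≈ -0.400

-0.400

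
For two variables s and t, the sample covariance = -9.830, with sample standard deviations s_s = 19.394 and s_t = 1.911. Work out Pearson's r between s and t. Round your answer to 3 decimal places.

-0.265

r = Cov(s,t) / (s_s · s_t) = -9.830 / (19.394 × 1.911)
  = -9.830 / 37.0619 ≈ -0.265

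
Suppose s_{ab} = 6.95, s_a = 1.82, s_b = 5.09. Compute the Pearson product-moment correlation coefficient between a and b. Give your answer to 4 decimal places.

r = Cov(a,b) / (s_a · s_b) = 6.95 / (1.82 × 5.09)
  = 6.95 / 9.2638 ≈ 0.7502

0.7502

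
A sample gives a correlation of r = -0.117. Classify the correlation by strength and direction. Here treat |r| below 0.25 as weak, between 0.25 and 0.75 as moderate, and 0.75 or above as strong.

r = -0.117 < 0 so the relationship is negative.
|r| = 0.117, which falls in the weak range.

weak negative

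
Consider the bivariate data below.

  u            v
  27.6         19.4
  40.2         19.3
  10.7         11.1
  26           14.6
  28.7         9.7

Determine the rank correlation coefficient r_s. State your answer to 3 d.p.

0.200

Rank u: 3, 5, 1, 2, 4
Rank v: 5, 4, 2, 3, 1
d = rank(u) − rank(v): -2, 1, -1, -1, 3; Σd² = 16
ρ = 1 − 6Σd² / [n(n²−1)] = 1 − 6×16 / (5×24) = 1 − 96/120 ≈ 0.200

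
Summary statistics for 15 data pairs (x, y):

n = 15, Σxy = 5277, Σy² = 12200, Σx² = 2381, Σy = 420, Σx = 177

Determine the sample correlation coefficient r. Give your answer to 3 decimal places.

r = (nΣxy − ΣxΣy) / √[(nΣx² − (Σx)²)(nΣy² − (Σy)²)]
Numerator: 15×5277 − 177×420 = 4815
Denominator: √[(35715 − 31329)(183000 − 176400)] = √[4386 × 6600] = 5380.2974
r = 4815 / 5380.2974 ≈ 0.895

0.895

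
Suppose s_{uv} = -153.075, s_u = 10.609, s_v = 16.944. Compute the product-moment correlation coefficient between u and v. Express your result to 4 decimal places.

r = Cov(u,v) / (s_u · s_v) = -153.075 / (10.609 × 16.944)
  = -153.075 / 179.7589 ≈ -0.8516

-0.8516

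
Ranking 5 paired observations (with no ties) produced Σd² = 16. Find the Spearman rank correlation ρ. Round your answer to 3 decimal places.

ρ = 1 − 6Σd² / [n(n²−1)] = 1 − 6×16 / (5×24)
  = 1 − 96/120 = 1 − 0.8000 ≈ 0.200

0.200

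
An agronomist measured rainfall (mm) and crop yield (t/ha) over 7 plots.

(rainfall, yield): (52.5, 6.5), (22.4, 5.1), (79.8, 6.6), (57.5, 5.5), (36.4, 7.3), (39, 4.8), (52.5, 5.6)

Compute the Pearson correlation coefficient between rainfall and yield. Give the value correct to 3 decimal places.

0.341

n = 7, Σx = 340.1, Σy = 41.4, Σx² = 18534.51, Σy² = 249.76, Σxy = 2045.34
nΣxy − ΣxΣy = 14317.38 − 14080.14 = 237.24
nΣx² − (Σx)² = 129741.57 − 115668.01 = 14073.56; nΣy² − (Σy)² = 1748.32 − 1713.96 = 34.36
r = 237.24 / √(14073.56 × 34.36) = 237.24 / 695.3902 ≈ 0.341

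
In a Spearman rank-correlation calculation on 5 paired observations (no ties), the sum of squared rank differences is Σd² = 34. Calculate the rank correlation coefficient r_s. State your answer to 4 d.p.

ρ = 1 − 6Σd² / [n(n²−1)] = 1 − 6×34 / (5×24)
  = 1 − 204/120 = 1 − 1.70000 ≈ -0.7000

-0.7000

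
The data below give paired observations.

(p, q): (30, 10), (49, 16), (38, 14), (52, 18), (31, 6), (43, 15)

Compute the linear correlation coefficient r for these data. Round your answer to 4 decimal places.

0.9126

n = 6, Σp = 243, Σq = 79, Σp² = 10259, Σq² = 1137, Σpq = 3383
nΣpq − ΣpΣq = 20298 − 19197 = 1101
nΣp² − (Σp)² = 61554 − 59049 = 2505; nΣq² − (Σq)² = 6822 − 6241 = 581
r = 1101 / √(2505 × 581) = 1101 / 1206.4017 ≈ 0.9126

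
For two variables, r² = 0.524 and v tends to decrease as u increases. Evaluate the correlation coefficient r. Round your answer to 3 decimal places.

-0.724

|r| = √0.524 = 0.724
The association is negative, so r = −0.724.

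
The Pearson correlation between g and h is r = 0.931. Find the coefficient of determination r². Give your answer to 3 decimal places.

0.867

r² = (0.931)² = 0.867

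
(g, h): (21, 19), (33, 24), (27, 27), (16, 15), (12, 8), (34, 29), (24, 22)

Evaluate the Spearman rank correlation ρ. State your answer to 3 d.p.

0.964

Rank g: 3, 6, 5, 2, 1, 7, 4
Rank h: 3, 5, 6, 2, 1, 7, 4
d = rank(g) − rank(h): 0, 1, -1, 0, 0, 0, 0; Σd² = 2
ρ = 1 − 6Σd² / [n(n²−1)] = 1 − 6×2 / (7×48) = 1 − 12/336 ≈ 0.964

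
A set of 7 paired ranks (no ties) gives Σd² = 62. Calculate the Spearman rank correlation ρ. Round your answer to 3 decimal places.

ρ = 1 − 6Σd² / [n(n²−1)] = 1 − 6×62 / (7×48)
  = 1 − 372/336 = 1 − 1.1071 ≈ -0.107

-0.107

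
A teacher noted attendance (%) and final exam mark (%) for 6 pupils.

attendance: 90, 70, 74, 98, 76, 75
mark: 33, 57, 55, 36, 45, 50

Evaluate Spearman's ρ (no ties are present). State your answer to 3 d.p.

Rank attendance: 5, 1, 2, 6, 4, 3
Rank mark: 1, 6, 5, 2, 3, 4
d = rank(attendance) − rank(mark): 4, -5, -3, 4, 1, -1; Σd² = 68
ρ = 1 − 6Σd² / [n(n²−1)] = 1 − 6×68 / (6×35) = 1 − 408/210 ≈ -0.943

-0.943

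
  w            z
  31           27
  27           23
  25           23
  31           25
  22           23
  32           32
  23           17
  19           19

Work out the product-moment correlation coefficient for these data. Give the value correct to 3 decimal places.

n = 8, Σw = 210, Σz = 189, Σw² = 5674, Σz² = 4615, Σwz = 5090
nΣwz − ΣwΣz = 40720 − 39690 = 1030
nΣw² − (Σw)² = 45392 − 44100 = 1292; nΣz² − (Σz)² = 36920 − 35721 = 1199
r = 1030 / √(1292 × 1199) = 1030 / 1244.6317 ≈ 0.828

0.828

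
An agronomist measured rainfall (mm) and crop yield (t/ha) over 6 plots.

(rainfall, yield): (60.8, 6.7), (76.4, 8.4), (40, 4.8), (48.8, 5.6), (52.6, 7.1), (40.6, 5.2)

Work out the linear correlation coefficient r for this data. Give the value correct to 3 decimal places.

n = 6, Σx = 319.2, Σy = 37.8, Σx² = 17930.16, Σy² = 247.3, Σxy = 2098.98
nΣxy − ΣxΣy = 12593.88 − 12065.76 = 528.12
nΣx² − (Σx)² = 107580.96 − 101888.64 = 5692.32; nΣy² − (Σy)² = 1483.8 − 1428.84 = 54.96
r = 528.12 / √(5692.32 × 54.96) = 528.12 / 559.3299 ≈ 0.944

0.944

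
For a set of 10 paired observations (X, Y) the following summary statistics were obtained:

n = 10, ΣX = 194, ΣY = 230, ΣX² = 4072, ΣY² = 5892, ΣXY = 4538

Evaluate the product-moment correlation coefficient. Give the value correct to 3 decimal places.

0.176

r = (nΣXY − ΣXΣY) / √[(nΣX² − (ΣX)²)(nΣY² − (ΣY)²)]
Numerator: 10×4538 − 194×230 = 760
Denominator: √[(40720 − 37636)(58920 − 52900)] = √[3084 × 6020] = 4308.7910
r = 760 / 4308.7910 ≈ 0.176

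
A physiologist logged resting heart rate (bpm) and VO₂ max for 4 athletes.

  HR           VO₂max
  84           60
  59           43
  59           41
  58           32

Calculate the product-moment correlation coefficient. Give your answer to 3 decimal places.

n = 4, Σx = 260, Σy = 176, Σx² = 17382, Σy² = 8154, Σxy = 11852
nΣxy − ΣxΣy = 47408 − 45760 = 1648
nΣx² − (Σx)² = 69528 − 67600 = 1928; nΣy² − (Σy)² = 32616 − 30976 = 1640
r = 1648 / √(1928 × 1640) = 1648 / 1778.1788 ≈ 0.927

0.927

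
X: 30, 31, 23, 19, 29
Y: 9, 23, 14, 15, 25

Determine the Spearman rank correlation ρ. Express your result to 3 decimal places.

0.100

Rank X: 4, 5, 2, 1, 3
Rank Y: 1, 4, 2, 3, 5
d = rank(X) − rank(Y): 3, 1, 0, -2, -2; Σd² = 18
ρ = 1 − 6Σd² / [n(n²−1)] = 1 − 6×18 / (5×24) = 1 − 108/120 ≈ 0.100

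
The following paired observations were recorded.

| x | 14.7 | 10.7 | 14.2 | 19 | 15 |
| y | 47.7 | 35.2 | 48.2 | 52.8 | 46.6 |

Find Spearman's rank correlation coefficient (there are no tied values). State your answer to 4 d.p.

0.6000

Rank x: 3, 1, 2, 5, 4
Rank y: 3, 1, 4, 5, 2
d = rank(x) − rank(y): 0, 0, -2, 0, 2; Σd² = 8
ρ = 1 − 6Σd² / [n(n²−1)] = 1 − 6×8 / (5×24) = 1 − 48/120 ≈ 0.6000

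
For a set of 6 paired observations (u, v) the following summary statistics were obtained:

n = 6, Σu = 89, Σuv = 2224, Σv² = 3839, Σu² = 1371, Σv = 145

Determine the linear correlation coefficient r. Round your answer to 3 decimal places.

r = (nΣuv − ΣuΣv) / √[(nΣu² − (Σu)²)(nΣv² − (Σv)²)]
Numerator: 6×2224 − 89×145 = 439
Denominator: √[(8226 − 7921)(23034 − 21025)] = √[305 × 2009] = 782.7803
r = 439 / 782.7803 ≈ 0.561

0.561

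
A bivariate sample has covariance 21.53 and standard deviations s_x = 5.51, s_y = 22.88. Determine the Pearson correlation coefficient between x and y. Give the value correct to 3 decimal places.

r = Cov(x,y) / (s_x · s_y) = 21.53 / (5.51 × 22.88)
  = 21.53 / 126.0688 ≈ 0.171

0.171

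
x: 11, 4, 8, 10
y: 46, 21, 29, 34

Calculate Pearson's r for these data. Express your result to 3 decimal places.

n = 4, Σx = 33, Σy = 130, Σx² = 301, Σy² = 4554, Σxy = 1162
nΣxy − ΣxΣy = 4648 − 4290 = 358
nΣx² − (Σx)² = 1204 − 1089 = 115; nΣy² − (Σy)² = 18216 − 16900 = 1316
r = 358 / √(115 × 1316) = 358 / 389.0244 ≈ 0.920

0.920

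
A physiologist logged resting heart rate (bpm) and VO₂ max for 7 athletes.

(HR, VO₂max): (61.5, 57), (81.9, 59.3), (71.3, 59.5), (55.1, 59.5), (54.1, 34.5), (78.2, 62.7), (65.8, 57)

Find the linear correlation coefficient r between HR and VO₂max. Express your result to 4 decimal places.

0.5940

n = 7, Σx = 467.9, Σy = 389.5, Σx² = 31981.25, Σy² = 22216.53, Σxy = 26403.16
nΣxy − ΣxΣy = 184822.12 − 182247.05 = 2575.07
nΣx² − (Σx)² = 223868.75 − 218930.41 = 4938.34; nΣy² − (Σy)² = 155515.71 − 151710.25 = 3805.46
r = 2575.07 / √(4938.34 × 3805.46) = 2575.07 / 4335.0496 ≈ 0.5940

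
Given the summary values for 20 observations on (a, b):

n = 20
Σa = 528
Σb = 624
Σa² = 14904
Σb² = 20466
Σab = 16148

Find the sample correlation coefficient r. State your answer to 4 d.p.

r = (nΣab − ΣaΣb) / √[(nΣa² − (Σa)²)(nΣb² − (Σb)²)]
Numerator: 20×16148 − 528×624 = -6512
Denominator: √[(298080 − 278784)(409320 − 389376)] = √[19296 × 19944] = 19617.3246
r = -6512 / 19617.3246 ≈ -0.3320

-0.3320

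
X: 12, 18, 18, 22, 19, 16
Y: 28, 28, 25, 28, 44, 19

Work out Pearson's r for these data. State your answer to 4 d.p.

0.2608

n = 6, ΣX = 105, ΣY = 172, ΣX² = 1893, ΣY² = 5274, ΣXY = 3046
nΣXY − ΣXΣY = 18276 − 18060 = 216
nΣX² − (ΣX)² = 11358 − 11025 = 333; nΣY² − (ΣY)² = 31644 − 29584 = 2060
r = 216 / √(333 × 2060) = 216 / 828.2391 ≈ 0.2608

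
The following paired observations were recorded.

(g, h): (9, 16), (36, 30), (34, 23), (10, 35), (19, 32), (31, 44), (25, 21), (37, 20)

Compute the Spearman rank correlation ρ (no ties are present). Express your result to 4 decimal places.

-0.0476

Rank g: 1, 7, 6, 2, 3, 5, 4, 8
Rank h: 1, 5, 4, 7, 6, 8, 3, 2
d = rank(g) − rank(h): 0, 2, 2, -5, -3, -3, 1, 6; Σd² = 88
ρ = 1 − 6Σd² / [n(n²−1)] = 1 − 6×88 / (8×63) = 1 − 528/504 ≈ -0.0476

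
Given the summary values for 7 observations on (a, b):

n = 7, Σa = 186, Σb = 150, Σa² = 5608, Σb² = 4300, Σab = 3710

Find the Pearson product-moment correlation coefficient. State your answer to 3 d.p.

-0.324

r = (nΣab − ΣaΣb) / √[(nΣa² − (Σa)²)(nΣb² − (Σb)²)]
Numerator: 7×3710 − 186×150 = -1930
Denominator: √[(39256 − 34596)(30100 − 22500)] = √[4660 × 7600] = 5951.1343
r = -1930 / 5951.1343 ≈ -0.324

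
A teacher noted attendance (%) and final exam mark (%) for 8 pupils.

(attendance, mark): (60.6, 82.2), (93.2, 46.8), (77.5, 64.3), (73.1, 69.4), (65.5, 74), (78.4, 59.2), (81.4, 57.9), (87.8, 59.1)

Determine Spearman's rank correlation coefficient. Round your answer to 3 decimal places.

Rank attendance: 1, 8, 4, 3, 2, 5, 6, 7
Rank mark: 8, 1, 5, 6, 7, 4, 2, 3
d = rank(attendance) − rank(mark): -7, 7, -1, -3, -5, 1, 4, 4; Σd² = 166
ρ = 1 − 6Σd² / [n(n²−1)] = 1 − 6×166 / (8×63) = 1 − 996/504 ≈ -0.976

-0.976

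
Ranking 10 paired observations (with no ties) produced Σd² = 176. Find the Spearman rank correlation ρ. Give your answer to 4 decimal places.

-0.0667

ρ = 1 − 6Σd² / [n(n²−1)] = 1 − 6×176 / (10×99)
  = 1 − 1056/990 = 1 − 1.06667 ≈ -0.0667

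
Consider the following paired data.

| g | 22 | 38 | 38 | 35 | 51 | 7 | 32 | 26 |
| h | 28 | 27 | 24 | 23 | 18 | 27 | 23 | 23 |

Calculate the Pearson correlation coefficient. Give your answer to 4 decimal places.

-0.7013

n = 8, Σg = 249, Σh = 193, Σg² = 8947, Σh² = 4729, Σgh = 5800
nΣgh − ΣgΣh = 46400 − 48057 = -1657
nΣg² − (Σg)² = 71576 − 62001 = 9575; nΣh² − (Σh)² = 37832 − 37249 = 583
r = -1657 / √(9575 × 583) = -1657 / 2362.6733 ≈ -0.7013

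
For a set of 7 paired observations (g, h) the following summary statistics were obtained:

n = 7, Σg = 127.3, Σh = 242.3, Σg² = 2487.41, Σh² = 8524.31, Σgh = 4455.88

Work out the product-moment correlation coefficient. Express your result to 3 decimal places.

r = (nΣgh − ΣgΣh) / √[(nΣg² − (Σg)²)(nΣh² − (Σh)²)]
Numerator: 7×4455.88 − 127.3×242.3 = 346.37
Denominator: √[(17411.87 − 16205.29)(59670.17 − 58709.29)] = √[1206.58 × 960.88] = 1076.7444
r = 346.37 / 1076.7444 ≈ 0.322

0.322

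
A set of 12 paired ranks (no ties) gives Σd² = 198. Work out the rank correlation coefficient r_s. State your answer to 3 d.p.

ρ = 1 − 6Σd² / [n(n²−1)] = 1 − 6×198 / (12×143)
  = 1 − 1188/1716 = 1 − 0.6923 ≈ 0.308

0.308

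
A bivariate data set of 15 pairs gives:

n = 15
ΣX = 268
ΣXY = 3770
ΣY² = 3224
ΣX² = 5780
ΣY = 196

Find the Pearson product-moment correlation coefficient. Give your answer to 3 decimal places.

r = (nΣXY − ΣXΣY) / √[(nΣX² − (ΣX)²)(nΣY² − (ΣY)²)]
Numerator: 15×3770 − 268×196 = 4022
Denominator: √[(86700 − 71824)(48360 − 38416)] = √[14876 × 9944] = 12162.5221
r = 4022 / 12162.5221 ≈ 0.331

0.331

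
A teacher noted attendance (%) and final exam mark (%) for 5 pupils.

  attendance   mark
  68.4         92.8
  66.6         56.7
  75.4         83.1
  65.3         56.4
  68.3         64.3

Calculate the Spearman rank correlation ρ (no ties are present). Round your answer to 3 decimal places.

0.900

Rank attendance: 4, 2, 5, 1, 3
Rank mark: 5, 2, 4, 1, 3
d = rank(attendance) − rank(mark): -1, 0, 1, 0, 0; Σd² = 2
ρ = 1 − 6Σd² / [n(n²−1)] = 1 − 6×2 / (5×24) = 1 − 12/120 ≈ 0.900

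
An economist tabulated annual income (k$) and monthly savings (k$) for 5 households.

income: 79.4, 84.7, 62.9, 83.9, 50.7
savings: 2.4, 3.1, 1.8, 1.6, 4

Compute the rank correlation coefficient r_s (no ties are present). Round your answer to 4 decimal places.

-0.3000

Rank income: 3, 5, 2, 4, 1
Rank savings: 3, 4, 2, 1, 5
d = rank(income) − rank(savings): 0, 1, 0, 3, -4; Σd² = 26
ρ = 1 − 6Σd² / [n(n²−1)] = 1 − 6×26 / (5×24) = 1 − 156/120 ≈ -0.3000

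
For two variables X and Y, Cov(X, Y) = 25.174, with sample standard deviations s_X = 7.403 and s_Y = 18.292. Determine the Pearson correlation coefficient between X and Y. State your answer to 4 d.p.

0.1859

r = Cov(X,Y) / (s_X · s_Y) = 25.174 / (7.403 × 18.292)
  = 25.174 / 135.4157 ≈ 0.1859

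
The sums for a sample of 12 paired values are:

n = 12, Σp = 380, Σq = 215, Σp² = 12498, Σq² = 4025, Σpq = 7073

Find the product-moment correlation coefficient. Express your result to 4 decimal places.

r = (nΣpq − ΣpΣq) / √[(nΣp² − (Σp)²)(nΣq² − (Σq)²)]
Numerator: 12×7073 − 380×215 = 3176
Denominator: √[(149976 − 144400)(48300 − 46225)] = √[5576 × 2075] = 3401.4997
r = 3176 / 3401.4997 ≈ 0.9337

0.9337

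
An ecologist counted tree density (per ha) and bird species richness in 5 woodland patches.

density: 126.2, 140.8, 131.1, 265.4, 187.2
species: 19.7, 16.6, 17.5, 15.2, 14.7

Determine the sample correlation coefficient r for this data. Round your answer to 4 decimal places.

-0.7230

n = 5, Σx = 850.7, Σy = 83.7, Σx² = 158419.29, Σy² = 1417.03, Σxy = 13903.59
nΣxy − ΣxΣy = 69517.95 − 71203.59 = -1685.64
nΣx² − (Σx)² = 792096.45 − 723690.49 = 68405.96; nΣy² − (Σy)² = 7085.15 − 7005.69 = 79.46
r = -1685.64 / √(68405.96 × 79.46) = -1685.64 / 2331.4239 ≈ -0.7230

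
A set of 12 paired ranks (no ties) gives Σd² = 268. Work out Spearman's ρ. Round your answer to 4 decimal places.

ρ = 1 − 6Σd² / [n(n²−1)] = 1 − 6×268 / (12×143)
  = 1 − 1608/1716 = 1 − 0.93706 ≈ 0.0629

0.0629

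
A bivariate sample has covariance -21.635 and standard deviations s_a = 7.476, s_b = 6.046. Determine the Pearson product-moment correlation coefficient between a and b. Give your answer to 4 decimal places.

-0.4787

r = Cov(a,b) / (s_a · s_b) = -21.635 / (7.476 × 6.046)
  = -21.635 / 45.1999 ≈ -0.4787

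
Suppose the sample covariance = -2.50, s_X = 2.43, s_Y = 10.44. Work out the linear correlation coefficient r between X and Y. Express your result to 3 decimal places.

r = Cov(X,Y) / (s_X · s_Y) = -2.50 / (2.43 × 10.44)
  = -2.50 / 25.3692 ≈ -0.099

-0.099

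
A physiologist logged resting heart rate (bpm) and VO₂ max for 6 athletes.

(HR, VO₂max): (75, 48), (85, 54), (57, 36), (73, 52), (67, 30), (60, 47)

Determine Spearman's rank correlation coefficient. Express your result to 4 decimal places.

Rank HR: 5, 6, 1, 4, 3, 2
Rank VO₂max: 4, 6, 2, 5, 1, 3
d = rank(HR) − rank(VO₂max): 1, 0, -1, -1, 2, -1; Σd² = 8
ρ = 1 − 6Σd² / [n(n²−1)] = 1 − 6×8 / (6×35) = 1 − 48/210 ≈ 0.7714

0.7714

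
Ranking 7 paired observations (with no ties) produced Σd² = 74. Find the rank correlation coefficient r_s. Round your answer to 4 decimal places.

-0.3214

ρ = 1 − 6Σd² / [n(n²−1)] = 1 − 6×74 / (7×48)
  = 1 − 444/336 = 1 − 1.32143 ≈ -0.3214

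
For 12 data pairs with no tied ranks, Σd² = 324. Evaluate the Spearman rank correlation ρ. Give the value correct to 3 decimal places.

ρ = 1 − 6Σd² / [n(n²−1)] = 1 − 6×324 / (12×143)
  = 1 − 1944/1716 = 1 − 1.1329 ≈ -0.133

-0.133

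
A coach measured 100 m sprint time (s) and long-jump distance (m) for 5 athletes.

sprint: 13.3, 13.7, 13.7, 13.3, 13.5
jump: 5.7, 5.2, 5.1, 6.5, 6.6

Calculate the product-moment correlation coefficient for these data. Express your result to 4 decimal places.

n = 5, Σx = 67.5, Σy = 29.1, Σx² = 911.41, Σy² = 171.35, Σxy = 392.47
nΣxy − ΣxΣy = 1962.35 − 1964.25 = -1.9
nΣx² − (Σx)² = 4557.05 − 4556.25 = 0.8; nΣy² − (Σy)² = 856.75 − 846.81 = 9.94
r = -1.9 / √(0.8 × 9.94) = -1.9 / 2.8199 ≈ -0.6738

-0.6738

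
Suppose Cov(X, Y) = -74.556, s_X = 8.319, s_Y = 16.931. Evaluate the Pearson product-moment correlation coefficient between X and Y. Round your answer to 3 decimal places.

r = Cov(X,Y) / (s_X · s_Y) = -74.556 / (8.319 × 16.931)
  = -74.556 / 140.8490 ≈ -0.529

-0.529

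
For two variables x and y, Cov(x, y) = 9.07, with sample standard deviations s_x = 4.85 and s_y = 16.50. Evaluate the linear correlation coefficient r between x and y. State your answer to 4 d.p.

0.1133

r = Cov(x,y) / (s_x · s_y) = 9.07 / (4.85 × 16.50)
  = 9.07 / 80.0250 ≈ 0.1133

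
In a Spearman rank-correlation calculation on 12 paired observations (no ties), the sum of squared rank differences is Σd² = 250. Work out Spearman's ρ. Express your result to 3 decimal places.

ρ = 1 − 6Σd² / [n(n²−1)] = 1 − 6×250 / (12×143)
  = 1 − 1500/1716 = 1 − 0.8741 ≈ 0.126

0.126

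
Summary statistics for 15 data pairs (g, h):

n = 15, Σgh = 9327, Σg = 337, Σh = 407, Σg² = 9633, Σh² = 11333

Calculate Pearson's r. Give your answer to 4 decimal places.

r = (nΣgh − ΣgΣh) / √[(nΣg² − (Σg)²)(nΣh² − (Σh)²)]
Numerator: 15×9327 − 337×407 = 2746
Denominator: √[(144495 − 113569)(169995 − 165649)] = √[30926 × 4346] = 11593.2910
r = 2746 / 11593.2910 ≈ 0.2369

0.2369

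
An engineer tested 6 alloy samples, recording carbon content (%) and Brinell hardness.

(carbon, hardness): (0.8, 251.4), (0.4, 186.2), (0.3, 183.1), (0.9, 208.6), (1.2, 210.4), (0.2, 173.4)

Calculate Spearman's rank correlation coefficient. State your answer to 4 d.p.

0.8286

Rank carbon: 4, 3, 2, 5, 6, 1
Rank hardness: 6, 3, 2, 4, 5, 1
d = rank(carbon) − rank(hardness): -2, 0, 0, 1, 1, 0; Σd² = 6
ρ = 1 − 6Σd² / [n(n²−1)] = 1 − 6×6 / (6×35) = 1 − 36/210 ≈ 0.8286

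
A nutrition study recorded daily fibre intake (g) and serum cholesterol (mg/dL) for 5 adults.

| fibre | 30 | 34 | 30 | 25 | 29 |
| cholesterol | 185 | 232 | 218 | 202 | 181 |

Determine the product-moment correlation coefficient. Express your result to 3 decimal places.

n = 5, Σx = 148, Σy = 1018, Σx² = 4422, Σy² = 209138, Σxy = 30277
nΣxy − ΣxΣy = 151385 − 150664 = 721
nΣx² − (Σx)² = 22110 − 21904 = 206; nΣy² − (Σy)² = 1045690 − 1036324 = 9366
r = 721 / √(206 × 9366) = 721 / 1389.0270 ≈ 0.519

0.519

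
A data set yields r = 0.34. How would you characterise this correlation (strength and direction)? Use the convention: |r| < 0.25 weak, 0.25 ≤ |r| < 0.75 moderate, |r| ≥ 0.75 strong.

r = 0.34 > 0 so the relationship is positive.
|r| = 0.34, which falls in the moderate range.

moderate positive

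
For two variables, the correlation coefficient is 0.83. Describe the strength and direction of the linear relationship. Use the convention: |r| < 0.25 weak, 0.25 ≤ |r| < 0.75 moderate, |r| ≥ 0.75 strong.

strong positive

r = 0.83 > 0 so the relationship is positive.
|r| = 0.83, which falls in the strong range.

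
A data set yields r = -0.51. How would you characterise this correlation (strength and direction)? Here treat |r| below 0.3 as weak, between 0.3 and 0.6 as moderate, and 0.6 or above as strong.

r = -0.51 < 0 so the relationship is negative.
|r| = 0.51, which falls in the moderate range.

moderate negative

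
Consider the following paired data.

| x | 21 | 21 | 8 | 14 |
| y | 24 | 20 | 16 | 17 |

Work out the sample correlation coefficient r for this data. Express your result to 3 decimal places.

n = 4, Σx = 64, Σy = 77, Σx² = 1142, Σy² = 1521, Σxy = 1290
nΣxy − ΣxΣy = 5160 − 4928 = 232
nΣx² − (Σx)² = 4568 − 4096 = 472; nΣy² − (Σy)² = 6084 − 5929 = 155
r = 232 / √(472 × 155) = 232 / 270.4811 ≈ 0.858

0.858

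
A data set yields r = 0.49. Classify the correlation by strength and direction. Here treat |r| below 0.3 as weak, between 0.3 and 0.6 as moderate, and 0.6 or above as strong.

r = 0.49 > 0 so the relationship is positive.
|r| = 0.49, which falls in the moderate range.

moderate positive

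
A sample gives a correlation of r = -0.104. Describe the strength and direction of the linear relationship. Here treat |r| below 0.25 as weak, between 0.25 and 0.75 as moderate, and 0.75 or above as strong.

r = -0.104 < 0 so the relationship is negative.
|r| = 0.104, which falls in the weak range.

weak negative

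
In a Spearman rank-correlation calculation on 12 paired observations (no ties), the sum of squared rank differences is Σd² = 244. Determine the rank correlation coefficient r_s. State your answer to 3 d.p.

ρ = 1 − 6Σd² / [n(n²−1)] = 1 − 6×244 / (12×143)
  = 1 − 1464/1716 = 1 − 0.8531 ≈ 0.147

0.147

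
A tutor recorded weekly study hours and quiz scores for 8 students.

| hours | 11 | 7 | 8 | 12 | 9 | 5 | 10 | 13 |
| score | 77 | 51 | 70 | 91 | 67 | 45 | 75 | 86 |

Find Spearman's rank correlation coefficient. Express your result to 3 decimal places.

0.952

Rank hours: 6, 2, 3, 7, 4, 1, 5, 8
Rank score: 6, 2, 4, 8, 3, 1, 5, 7
d = rank(hours) − rank(score): 0, 0, -1, -1, 1, 0, 0, 1; Σd² = 4
ρ = 1 − 6Σd² / [n(n²−1)] = 1 − 6×4 / (8×63) = 1 − 24/504 ≈ 0.952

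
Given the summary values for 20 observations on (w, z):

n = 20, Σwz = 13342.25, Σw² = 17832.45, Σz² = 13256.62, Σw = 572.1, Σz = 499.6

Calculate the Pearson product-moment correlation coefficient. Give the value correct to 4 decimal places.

r = (nΣwz − ΣwΣz) / √[(nΣw² − (Σw)²)(nΣz² − (Σz)²)]
Numerator: 20×13342.25 − 572.1×499.6 = -18976.16
Denominator: √[(356649 − 327298.41)(265132.4 − 249600.16)] = √[29350.59 × 15532.24] = 21351.3561
r = -18976.16 / 21351.3561 ≈ -0.8888

-0.8888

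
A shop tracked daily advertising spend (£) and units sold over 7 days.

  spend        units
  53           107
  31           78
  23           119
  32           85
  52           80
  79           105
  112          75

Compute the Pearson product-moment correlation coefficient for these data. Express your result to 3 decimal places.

n = 7, Σx = 382, Σy = 649, Σx² = 26812, Σy² = 61969, Σxy = 34401
nΣxy − ΣxΣy = 240807 − 247918 = -7111
nΣx² − (Σx)² = 187684 − 145924 = 41760; nΣy² − (Σy)² = 433783 − 421201 = 12582
r = -7111 / √(41760 × 12582) = -7111 / 22922.1360 ≈ -0.310

-0.310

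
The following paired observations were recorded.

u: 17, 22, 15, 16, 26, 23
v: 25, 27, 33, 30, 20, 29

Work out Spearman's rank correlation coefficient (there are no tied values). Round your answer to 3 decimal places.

Rank u: 3, 4, 1, 2, 6, 5
Rank v: 2, 3, 6, 5, 1, 4
d = rank(u) − rank(v): 1, 1, -5, -3, 5, 1; Σd² = 62
ρ = 1 − 6Σd² / [n(n²−1)] = 1 − 6×62 / (6×35) = 1 − 372/210 ≈ -0.771

-0.771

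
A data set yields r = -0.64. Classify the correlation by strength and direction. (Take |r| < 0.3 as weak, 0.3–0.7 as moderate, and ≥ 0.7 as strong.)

moderate negative

r = -0.64 < 0 so the relationship is negative.
|r| = 0.64, which falls in the moderate range.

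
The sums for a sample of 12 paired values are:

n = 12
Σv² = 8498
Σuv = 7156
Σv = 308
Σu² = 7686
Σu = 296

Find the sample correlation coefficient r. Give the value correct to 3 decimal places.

-0.924

r = (nΣuv − ΣuΣv) / √[(nΣu² − (Σu)²)(nΣv² − (Σv)²)]
Numerator: 12×7156 − 296×308 = -5296
Denominator: √[(92232 − 87616)(101976 − 94864)] = √[4616 × 7112] = 5729.6590
r = -5296 / 5729.6590 ≈ -0.924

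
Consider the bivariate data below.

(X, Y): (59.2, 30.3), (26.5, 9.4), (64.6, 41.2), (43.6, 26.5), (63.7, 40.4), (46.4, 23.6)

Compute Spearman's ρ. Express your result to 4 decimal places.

0.9429

Rank X: 4, 1, 6, 2, 5, 3
Rank Y: 4, 1, 6, 3, 5, 2
d = rank(X) − rank(Y): 0, 0, 0, -1, 0, 1; Σd² = 2
ρ = 1 − 6Σd² / [n(n²−1)] = 1 − 6×2 / (6×35) = 1 − 12/210 ≈ 0.9429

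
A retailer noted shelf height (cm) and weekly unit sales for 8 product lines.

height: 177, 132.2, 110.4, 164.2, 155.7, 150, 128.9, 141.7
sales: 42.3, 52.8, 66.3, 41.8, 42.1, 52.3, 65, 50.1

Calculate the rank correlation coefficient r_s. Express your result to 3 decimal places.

Rank height: 8, 3, 1, 7, 6, 5, 2, 4
Rank sales: 3, 6, 8, 1, 2, 5, 7, 4
d = rank(height) − rank(sales): 5, -3, -7, 6, 4, 0, -5, 0; Σd² = 160
ρ = 1 − 6Σd² / [n(n²−1)] = 1 − 6×160 / (8×63) = 1 − 960/504 ≈ -0.905

-0.905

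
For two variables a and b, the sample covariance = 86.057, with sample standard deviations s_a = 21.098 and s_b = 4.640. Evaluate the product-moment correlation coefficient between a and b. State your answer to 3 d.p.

0.879

r = Cov(a,b) / (s_a · s_b) = 86.057 / (21.098 × 4.640)
  = 86.057 / 97.8947 ≈ 0.879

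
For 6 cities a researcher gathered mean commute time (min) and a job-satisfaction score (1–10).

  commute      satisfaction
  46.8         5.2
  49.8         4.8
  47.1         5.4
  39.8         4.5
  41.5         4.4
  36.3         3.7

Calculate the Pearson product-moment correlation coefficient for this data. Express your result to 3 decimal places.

0.846

n = 6, Σx = 261.3, Σy = 28, Σx² = 11512.67, Σy² = 132.54, Σxy = 1232.75
nΣxy − ΣxΣy = 7396.5 − 7316.4 = 80.1
nΣx² − (Σx)² = 69076.02 − 68277.69 = 798.33; nΣy² − (Σy)² = 795.24 − 784 = 11.24
r = 80.1 / √(798.33 × 11.24) = 80.1 / 94.7271 ≈ 0.846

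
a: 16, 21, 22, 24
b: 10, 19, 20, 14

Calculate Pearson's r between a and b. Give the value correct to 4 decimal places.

0.5850

n = 4, Σa = 83, Σb = 63, Σa² = 1757, Σb² = 1057, Σab = 1335
nΣab − ΣaΣb = 5340 − 5229 = 111
nΣa² − (Σa)² = 7028 − 6889 = 139; nΣb² − (Σb)² = 4228 − 3969 = 259
r = 111 / √(139 × 259) = 111 / 189.7393 ≈ 0.5850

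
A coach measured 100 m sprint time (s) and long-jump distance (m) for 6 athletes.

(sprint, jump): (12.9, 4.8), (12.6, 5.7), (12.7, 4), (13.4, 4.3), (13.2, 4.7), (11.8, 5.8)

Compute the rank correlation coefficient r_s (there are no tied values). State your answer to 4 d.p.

Rank sprint: 4, 2, 3, 6, 5, 1
Rank jump: 4, 5, 1, 2, 3, 6
d = rank(sprint) − rank(jump): 0, -3, 2, 4, 2, -5; Σd² = 58
ρ = 1 − 6Σd² / [n(n²−1)] = 1 − 6×58 / (6×35) = 1 − 348/210 ≈ -0.6571

-0.6571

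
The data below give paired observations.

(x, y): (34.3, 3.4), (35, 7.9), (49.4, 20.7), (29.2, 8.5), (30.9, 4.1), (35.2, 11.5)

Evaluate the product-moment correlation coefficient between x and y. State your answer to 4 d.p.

0.8617

n = 6, Σx = 214, Σy = 56.1, Σx² = 7888.34, Σy² = 723.77, Σxy = 2195.39
nΣxy − ΣxΣy = 13172.34 − 12005.4 = 1166.94
nΣx² − (Σx)² = 47330.04 − 45796 = 1534.04; nΣy² − (Σy)² = 4342.62 − 3147.21 = 1195.41
r = 1166.94 / √(1534.04 × 1195.41) = 1166.94 / 1354.1812 ≈ 0.8617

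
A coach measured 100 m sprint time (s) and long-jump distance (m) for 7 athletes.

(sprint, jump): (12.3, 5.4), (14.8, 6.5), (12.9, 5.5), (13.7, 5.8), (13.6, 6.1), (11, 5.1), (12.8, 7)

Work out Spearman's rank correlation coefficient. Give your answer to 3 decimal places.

Rank sprint: 2, 7, 4, 6, 5, 1, 3
Rank jump: 2, 6, 3, 4, 5, 1, 7
d = rank(sprint) − rank(jump): 0, 1, 1, 2, 0, 0, -4; Σd² = 22
ρ = 1 − 6Σd² / [n(n²−1)] = 1 − 6×22 / (7×48) = 1 − 132/336 ≈ 0.607

0.607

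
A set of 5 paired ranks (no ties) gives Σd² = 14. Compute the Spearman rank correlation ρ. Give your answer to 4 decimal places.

ρ = 1 − 6Σd² / [n(n²−1)] = 1 − 6×14 / (5×24)
  = 1 − 84/120 = 1 − 0.70000 ≈ 0.3000

0.3000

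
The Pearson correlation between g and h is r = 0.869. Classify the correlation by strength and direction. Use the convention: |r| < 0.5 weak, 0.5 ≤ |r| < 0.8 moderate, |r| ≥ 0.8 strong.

strong positive

r = 0.869 > 0 so the relationship is positive.
|r| = 0.869, which falls in the strong range.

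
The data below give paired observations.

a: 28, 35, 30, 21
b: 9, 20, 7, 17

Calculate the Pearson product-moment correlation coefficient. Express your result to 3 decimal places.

n = 4, Σa = 114, Σb = 53, Σa² = 3350, Σb² = 819, Σab = 1519
nΣab − ΣaΣb = 6076 − 6042 = 34
nΣa² − (Σa)² = 13400 − 12996 = 404; nΣb² − (Σb)² = 3276 − 2809 = 467
r = 34 / √(404 × 467) = 34 / 434.3593 ≈ 0.078

0.078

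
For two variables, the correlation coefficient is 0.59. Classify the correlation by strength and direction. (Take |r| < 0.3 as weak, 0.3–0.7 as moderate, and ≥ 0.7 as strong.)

moderate positive

r = 0.59 > 0 so the relationship is positive.
|r| = 0.59, which falls in the moderate range.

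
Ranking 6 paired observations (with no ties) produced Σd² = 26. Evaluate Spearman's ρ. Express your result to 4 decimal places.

ρ = 1 − 6Σd² / [n(n²−1)] = 1 − 6×26 / (6×35)
  = 1 − 156/210 = 1 − 0.74286 ≈ 0.2571

0.2571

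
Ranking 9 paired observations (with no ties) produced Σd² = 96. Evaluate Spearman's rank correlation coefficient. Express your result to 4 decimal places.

ρ = 1 − 6Σd² / [n(n²−1)] = 1 − 6×96 / (9×80)
  = 1 − 576/720 = 1 − 0.80000 ≈ 0.2000

0.2000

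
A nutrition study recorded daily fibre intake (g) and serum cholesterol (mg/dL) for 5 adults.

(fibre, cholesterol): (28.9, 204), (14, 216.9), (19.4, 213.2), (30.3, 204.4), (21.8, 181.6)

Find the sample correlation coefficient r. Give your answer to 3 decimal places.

n = 5, Σx = 114.4, Σy = 1020.1, Σx² = 2800.9, Σy² = 208873.77, Σxy = 23220.48
nΣxy − ΣxΣy = 116102.4 − 116699.44 = -597.04
nΣx² − (Σx)² = 14004.5 − 13087.36 = 917.14; nΣy² − (Σy)² = 1044368.85 − 1040604.01 = 3764.84
r = -597.04 / √(917.14 × 3764.84) = -597.04 / 1858.1941 ≈ -0.321

-0.321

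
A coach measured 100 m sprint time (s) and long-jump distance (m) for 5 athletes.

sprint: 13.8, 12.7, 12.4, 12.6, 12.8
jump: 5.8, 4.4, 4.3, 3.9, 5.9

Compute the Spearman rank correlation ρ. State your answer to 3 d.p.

0.800

Rank sprint: 5, 3, 1, 2, 4
Rank jump: 4, 3, 2, 1, 5
d = rank(sprint) − rank(jump): 1, 0, -1, 1, -1; Σd² = 4
ρ = 1 − 6Σd² / [n(n²−1)] = 1 − 6×4 / (5×24) = 1 − 24/120 ≈ 0.800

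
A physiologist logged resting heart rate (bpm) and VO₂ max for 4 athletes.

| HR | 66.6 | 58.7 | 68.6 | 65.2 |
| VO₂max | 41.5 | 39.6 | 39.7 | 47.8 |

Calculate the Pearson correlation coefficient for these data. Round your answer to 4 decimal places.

0.1476

n = 4, Σx = 259.1, Σy = 168.6, Σx² = 16838.25, Σy² = 7151.34, Σxy = 10928.4
nΣxy − ΣxΣy = 43713.6 − 43684.26 = 29.34
nΣx² − (Σx)² = 67353 − 67132.81 = 220.19; nΣy² − (Σy)² = 28605.36 − 28425.96 = 179.4
r = 29.34 / √(220.19 × 179.4) = 29.34 / 198.7513 ≈ 0.1476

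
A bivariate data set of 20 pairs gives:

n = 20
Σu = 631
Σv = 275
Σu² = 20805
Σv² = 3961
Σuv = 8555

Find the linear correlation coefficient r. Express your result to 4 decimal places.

r = (nΣuv − ΣuΣv) / √[(nΣu² − (Σu)²)(nΣv² − (Σv)²)]
Numerator: 20×8555 − 631×275 = -2425
Denominator: √[(416100 − 398161)(79220 − 75625)] = √[17939 × 3595] = 8030.6105
r = -2425 / 8030.6105 ≈ -0.3020

-0.3020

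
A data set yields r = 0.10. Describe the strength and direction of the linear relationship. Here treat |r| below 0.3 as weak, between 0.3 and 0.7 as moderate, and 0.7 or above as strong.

r = 0.10 > 0 so the relationship is positive.
|r| = 0.10, which falls in the weak range.

weak positive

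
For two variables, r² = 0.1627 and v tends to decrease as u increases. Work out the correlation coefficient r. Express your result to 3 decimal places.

-0.403

|r| = √0.1627 = 0.403
The association is negative, so r = −0.403.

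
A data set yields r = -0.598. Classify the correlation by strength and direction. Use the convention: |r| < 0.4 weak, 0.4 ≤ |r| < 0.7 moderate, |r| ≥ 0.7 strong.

moderate negative

r = -0.598 < 0 so the relationship is negative.
|r| = 0.598, which falls in the moderate range.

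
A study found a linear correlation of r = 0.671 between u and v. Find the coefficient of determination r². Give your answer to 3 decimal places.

0.450

r² = (0.671)² = 0.450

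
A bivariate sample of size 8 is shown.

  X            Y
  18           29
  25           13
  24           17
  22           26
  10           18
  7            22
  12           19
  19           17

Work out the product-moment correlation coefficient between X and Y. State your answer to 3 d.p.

n = 8, ΣX = 137, ΣY = 161, ΣX² = 2663, ΣY² = 3433, ΣXY = 2712
nΣXY − ΣXΣY = 21696 − 22057 = -361
nΣX² − (ΣX)² = 21304 − 18769 = 2535; nΣY² − (ΣY)² = 27464 − 25921 = 1543
r = -361 / √(2535 × 1543) = -361 / 1977.7525 ≈ -0.183

-0.183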